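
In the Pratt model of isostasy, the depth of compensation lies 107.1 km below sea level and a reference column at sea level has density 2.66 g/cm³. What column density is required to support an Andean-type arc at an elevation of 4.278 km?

Pratt balance: ρ_ref D = ρ (D + h).
ρ = ρ_ref D/(D + h) = 2.66 × 107.1 km/(107.1 km + 4.278 km) = 2.56 g/cm³.

2.56 g/cm³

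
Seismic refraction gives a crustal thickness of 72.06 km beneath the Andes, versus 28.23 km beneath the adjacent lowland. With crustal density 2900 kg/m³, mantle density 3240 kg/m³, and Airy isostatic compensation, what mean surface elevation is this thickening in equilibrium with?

Excess crust Δ = 72.06 km − 28.23 km = 43.83 km, split between elevation h and root r with h + r = Δ.
Airy balance ρ_c h = (ρ_m − ρ_c) r gives r = h ρ_c/(ρ_m − ρ_c), so h (1 + ρ_c/(ρ_m − ρ_c)) = Δ, i.e. h = Δ (ρ_m − ρ_c)/ρ_m.
h = 43.83 km × 340/3240 = 4.6 km.

4.6 km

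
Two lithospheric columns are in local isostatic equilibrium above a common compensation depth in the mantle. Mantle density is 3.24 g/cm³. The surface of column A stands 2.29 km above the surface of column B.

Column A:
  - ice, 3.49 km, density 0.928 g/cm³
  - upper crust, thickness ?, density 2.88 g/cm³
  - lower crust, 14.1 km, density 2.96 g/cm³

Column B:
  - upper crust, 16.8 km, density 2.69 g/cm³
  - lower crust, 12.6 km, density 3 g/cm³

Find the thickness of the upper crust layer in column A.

Take the compensation level at the base of the deeper column (depth z_c below the surface of column A) and equate Σ ρ_i t_i down to z_c; mantle fills any gap and the z_c terms cancel.
Column A: 3.49×0.928 + x×2.88 + 14.1×2.96 + (z_c − 17.59 − x)×3.24
Column B: 2.29×0 + 16.8×2.69 + 12.6×3 + (z_c − 2.29 − 29.4)×3.24
The z_c×3.24 term appears on both sides and cancels. Collect the known terms of each column as K = Σ(ρt)_known − 3.24 × (depth of known layers): K_A = 44.97472 − 3.24×17.59 = −12.01688; K_B = 82.992 − 3.24×(2.29 + 29.4) = −19.6836.
Balance: K_A − x×(3.24 − 2.88) = K_B, so x = (K_A − K_B)/(3.24 − 2.88) = 7.66672/0.36 = 21.3 km.

21.3 km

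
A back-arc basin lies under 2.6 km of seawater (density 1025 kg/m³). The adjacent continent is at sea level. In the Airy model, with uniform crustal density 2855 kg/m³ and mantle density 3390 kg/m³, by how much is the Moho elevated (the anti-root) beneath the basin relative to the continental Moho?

8.89 km

Balancing pressure at the compensation depth: replacing crust with seawater at the top is compensated by replacing crust with mantle at the base: d (ρ_c − ρ_w) = a (ρ_m − ρ_c).
a = d (ρ_c − ρ_w)/(ρ_m − ρ_c) = 2.6 km × 1830/535 = 8.89 km.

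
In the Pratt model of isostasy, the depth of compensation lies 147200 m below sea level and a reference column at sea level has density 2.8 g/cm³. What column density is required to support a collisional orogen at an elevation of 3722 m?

Pratt balance: ρ_ref D = ρ (D + h).
ρ = ρ_ref D/(D + h) = 2.8 × 147200 m/(147200 m + 3722 m) = 2.73 g/cm³.

2.73 g/cm³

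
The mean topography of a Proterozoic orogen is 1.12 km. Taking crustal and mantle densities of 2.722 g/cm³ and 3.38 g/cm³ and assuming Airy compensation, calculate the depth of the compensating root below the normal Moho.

4.63 km

By Archimedes' principle applied to the lithosphere: the weight of the topography is balanced by the buoyancy of the root, ρ_c h = (ρ_m − ρ_c) r.
r = h · ρ_c / (ρ_m − ρ_c) = 1.12 km × 2.722 / (3.38 − 2.722) = 4.63 km.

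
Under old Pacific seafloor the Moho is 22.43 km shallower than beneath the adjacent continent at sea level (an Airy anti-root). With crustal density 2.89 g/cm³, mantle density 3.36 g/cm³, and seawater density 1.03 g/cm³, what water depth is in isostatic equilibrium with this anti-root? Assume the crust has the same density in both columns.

Replacing a thickness d of crust by seawater at the top must be balanced by replacing crust with mantle at the base: d (ρ_c − ρ_w) = a (ρ_m − ρ_c).
d = a (ρ_m − ρ_c)/(ρ_c − ρ_w) = 22.43 km × 0.47/1.86 = 5.67 km.

5.67 km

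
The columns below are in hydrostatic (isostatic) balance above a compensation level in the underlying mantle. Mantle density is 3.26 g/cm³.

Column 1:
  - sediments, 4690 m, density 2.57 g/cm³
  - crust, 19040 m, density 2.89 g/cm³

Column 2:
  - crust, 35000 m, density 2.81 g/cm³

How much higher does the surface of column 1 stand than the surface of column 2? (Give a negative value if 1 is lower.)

−1680 m

For any compensation level in the mantle, the mantle terms cancel and isostasy reduces to e = (Σt_1 − Σt_2) − (Σ(ρt)_1 − Σ(ρt)_2) / ρ_m.
Σt_1 = 23730 m; Σt_2 = 35000 m; Σ(ρt)_1 = 67078.9; Σ(ρt)_2 = 98350 (in m·g/cm³).
e = (23730 − 35000) − (67078.9 − 98350) / 3.26 = −1680 m.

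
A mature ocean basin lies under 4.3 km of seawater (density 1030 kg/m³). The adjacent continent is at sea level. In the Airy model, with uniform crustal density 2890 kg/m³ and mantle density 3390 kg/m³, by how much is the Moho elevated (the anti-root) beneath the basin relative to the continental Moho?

16 km

For local isostatic compensation: replacing crust with seawater at the top is compensated by replacing crust with mantle at the base: d (ρ_c − ρ_w) = a (ρ_m − ρ_c).
a = d (ρ_c − ρ_w)/(ρ_m − ρ_c) = 4.3 km × 1860/500 = 16 km.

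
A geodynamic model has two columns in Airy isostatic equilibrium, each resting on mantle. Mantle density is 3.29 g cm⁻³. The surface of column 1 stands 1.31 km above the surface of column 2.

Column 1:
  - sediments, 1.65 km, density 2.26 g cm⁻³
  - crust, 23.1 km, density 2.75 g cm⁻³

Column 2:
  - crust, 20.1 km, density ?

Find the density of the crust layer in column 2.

Take the compensation level at the base of the deeper column (depth z_c below the surface of column 1) and equate Σ ρ_i t_i down to z_c; mantle fills any gap and the z_c terms cancel.
Column 1: 1.65×2.26 + 23.1×2.75 + (z_c − 24.75)×3.29
Column 2: 1.31×0 + 20.1×ρ + (z_c − 1.31 − 20.1)×3.29
The z_c×3.29 term appears on both sides and cancels. Collect the known terms of each column as K = Σ(ρt)_known − 3.29 × (depth of known layers): K_1 = 67.254 − 3.29×24.75 = −14.1735; K_2 = 0 − 3.29×(1.31 + 20.1) = −70.4389.
Balance: K_1 = K_2 + 20.1×ρ, so ρ = (K_1 − K_2)/20.1 = 56.2654/20.1 = 2.8 g cm⁻³.

2.8 g cm⁻³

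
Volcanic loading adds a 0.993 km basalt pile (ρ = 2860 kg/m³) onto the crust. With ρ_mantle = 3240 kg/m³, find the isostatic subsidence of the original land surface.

Subaerial loading: s = t ρ_load / ρ_m.
s = 0.993 km × 2860/3240 = 0.877 km.

0.877 km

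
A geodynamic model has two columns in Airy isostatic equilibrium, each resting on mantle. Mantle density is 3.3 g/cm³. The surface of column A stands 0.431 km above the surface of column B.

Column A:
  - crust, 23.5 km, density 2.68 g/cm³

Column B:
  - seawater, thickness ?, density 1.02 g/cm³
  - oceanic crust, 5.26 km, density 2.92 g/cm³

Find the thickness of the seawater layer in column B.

Take the compensation level at the base of the deeper column (depth z_c below the surface of column A) and equate Σ ρ_i t_i down to z_c; mantle fills any gap and the z_c terms cancel.
Column A: 23.5×2.68 + (z_c − 23.5)×3.3
Column B: 0.431×0 + x×1.02 + 5.26×2.92 + (z_c − 0.431 − 5.26 − x)×3.3
The z_c×3.3 term appears on both sides and cancels. Collect the known terms of each column as K = Σ(ρt)_known − 3.3 × (depth of known layers): K_A = 62.98 − 3.3×23.5 = −14.57; K_B = 15.3592 − 3.3×(0.431 + 5.26) = −3.4211.
Balance: K_A = K_B − x×(3.3 − 1.02), so x = (K_B − K_A)/(3.3 − 1.02) = 11.1489/2.28 = 4.89 km.

4.89 km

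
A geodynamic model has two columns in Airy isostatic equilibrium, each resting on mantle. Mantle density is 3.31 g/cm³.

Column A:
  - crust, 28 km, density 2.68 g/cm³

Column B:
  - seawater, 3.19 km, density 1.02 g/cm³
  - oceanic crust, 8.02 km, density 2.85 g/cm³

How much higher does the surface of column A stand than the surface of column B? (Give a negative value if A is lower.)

2.01 km

For any compensation level in the mantle, the mantle terms cancel and isostasy reduces to e = (Σt_A − Σt_B) − (Σ(ρt)_A − Σ(ρt)_B) / ρ_m.
Σt_A = 28 km; Σt_B = 11.21 km; Σ(ρt)_A = 75.04; Σ(ρt)_B = 26.1108 (in km·g/cm³).
e = (28 − 11.21) − (75.04 − 26.1108) / 3.31 = 2.01 km.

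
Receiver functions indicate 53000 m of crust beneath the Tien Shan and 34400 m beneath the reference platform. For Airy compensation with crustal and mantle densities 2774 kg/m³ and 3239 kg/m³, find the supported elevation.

2670 m

Excess crust Δ = 53000 m − 34400 m = 18600 m, split between elevation h and root r with h + r = Δ.
Airy balance ρ_c h = (ρ_m − ρ_c) r gives r = h ρ_c/(ρ_m − ρ_c), so h (1 + ρ_c/(ρ_m − ρ_c)) = Δ, i.e. h = Δ (ρ_m − ρ_c)/ρ_m.
h = 18600 m × 465/3239 = 2670 m.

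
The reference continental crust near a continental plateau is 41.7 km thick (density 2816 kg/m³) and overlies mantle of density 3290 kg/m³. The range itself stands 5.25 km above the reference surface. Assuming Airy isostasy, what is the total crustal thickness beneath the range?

Root depth r = h ρ_c / (ρ_m − ρ_c) = 5.25 km × 2816 / 474 = 31.19 km.
Total thickness = T + h + r = 41.7 km + 5.25 km + 31.19 km = 78.1 km.

78.1 km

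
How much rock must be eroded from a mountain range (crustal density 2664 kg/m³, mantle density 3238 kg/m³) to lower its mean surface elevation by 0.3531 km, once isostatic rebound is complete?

1.99 km

Net drop Δ = e − u = e − e ρ_c/ρ_m = e (ρ_m − ρ_c)/ρ_m.
e = Δ ρ_m/(ρ_m − ρ_c) = 0.3531 km × 3238/574 = 1.99 km.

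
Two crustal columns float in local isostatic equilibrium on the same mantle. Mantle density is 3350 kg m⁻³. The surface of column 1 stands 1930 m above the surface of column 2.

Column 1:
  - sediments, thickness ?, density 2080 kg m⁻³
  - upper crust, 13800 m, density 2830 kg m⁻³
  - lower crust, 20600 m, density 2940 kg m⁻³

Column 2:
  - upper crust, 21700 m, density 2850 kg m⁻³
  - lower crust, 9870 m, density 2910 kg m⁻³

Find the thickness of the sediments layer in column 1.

Take the compensation level at the base of the deeper column (depth z_c below the surface of column 1) and equate Σ ρ_i t_i down to z_c; mantle fills any gap and the z_c terms cancel.
Column 1: x×2080 + 13800×2830 + 20600×2940 + (z_c − 34400 − x)×3350
Column 2: 1930×0 + 21700×2850 + 9870×2910 + (z_c − 1930 − 31570)×3350
The z_c×3350 term appears on both sides and cancels. Collect the known terms of each column as K = Σ(ρt)_known − 3350 × (depth of known layers): K_1 = 99618000 − 3350×34400 = −15622000; K_2 = 90566700 − 3350×(1930 + 31570) = −21658300.
Balance: K_1 − x×(3350 − 2080) = K_2, so x = (K_1 − K_2)/(3350 − 2080) = 6036300/1270 = 4750 m.

4750 m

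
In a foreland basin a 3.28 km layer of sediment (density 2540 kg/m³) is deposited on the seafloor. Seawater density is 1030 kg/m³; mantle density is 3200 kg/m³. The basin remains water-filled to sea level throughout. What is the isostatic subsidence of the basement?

Submarine loading: the sediment displaces seawater, and the subsidence is in turn flooded, so s (ρ_m − ρ_w) = t (ρ_sed − ρ_w).
s = 3.28 km × (2540 − 1030) / (3200 − 1030) = 2.28 km.

2.28 km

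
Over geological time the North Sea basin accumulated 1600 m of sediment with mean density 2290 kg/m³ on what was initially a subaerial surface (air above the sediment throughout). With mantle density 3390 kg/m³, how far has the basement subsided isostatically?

1080 m

Subaerial load: s = t ρ_sed / ρ_m = 1600 m × 2290/3390 = 1080 m.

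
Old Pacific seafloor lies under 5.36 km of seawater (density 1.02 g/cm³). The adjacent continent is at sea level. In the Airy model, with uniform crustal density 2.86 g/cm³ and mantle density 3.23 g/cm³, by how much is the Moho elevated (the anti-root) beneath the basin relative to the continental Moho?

26.7 km

Equating mass per unit area of the two columns: replacing crust with seawater at the top is compensated by replacing crust with mantle at the base: d (ρ_c − ρ_w) = a (ρ_m − ρ_c).
a = d (ρ_c − ρ_w)/(ρ_m − ρ_c) = 5.36 km × 1.84/0.37 = 26.7 km.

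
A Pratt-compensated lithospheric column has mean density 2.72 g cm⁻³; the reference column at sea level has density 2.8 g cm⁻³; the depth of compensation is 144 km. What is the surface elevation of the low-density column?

ρ_ref D = ρ (D + h) → h = D (ρ_ref − ρ)/ρ.
h = 144 km × (2.8 − 2.72)/2.72 = 4.24 km.

4.24 km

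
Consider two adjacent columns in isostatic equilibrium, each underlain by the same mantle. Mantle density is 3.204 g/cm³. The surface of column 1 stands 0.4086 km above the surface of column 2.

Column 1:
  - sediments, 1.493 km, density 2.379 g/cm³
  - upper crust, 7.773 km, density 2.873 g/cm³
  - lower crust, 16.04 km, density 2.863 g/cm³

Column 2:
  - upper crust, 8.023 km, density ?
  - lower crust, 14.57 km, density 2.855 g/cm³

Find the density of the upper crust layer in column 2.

Take the compensation level at the base of the deeper column (depth z_c below the surface of column 1) and equate Σ ρ_i t_i down to z_c; mantle fills any gap and the z_c terms cancel.
Column 1: 1.493×2.379 + 7.773×2.873 + 16.04×2.863 + (z_c − 25.306)×3.204
Column 2: 0.4086×0 + 8.023×ρ + 14.57×2.855 + (z_c − 0.4086 − 22.593)×3.204
The z_c×3.204 term appears on both sides and cancels. Collect the known terms of each column as K = Σ(ρt)_known − 3.204 × (depth of known layers): K_1 = 71.806196 − 3.204×25.306 = −9.274228; K_2 = 41.59735 − 3.204×(0.4086 + 22.593) = −32.0997764.
Balance: K_1 = K_2 + 8.023×ρ, so ρ = (K_1 − K_2)/8.023 = 22.8255/8.023 = 2.85 g/cm³.

2.85 g/cm³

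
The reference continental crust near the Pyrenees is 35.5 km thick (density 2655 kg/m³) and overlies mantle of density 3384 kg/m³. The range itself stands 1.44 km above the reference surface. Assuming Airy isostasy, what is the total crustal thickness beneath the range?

42.2 km

Root depth r = h ρ_c / (ρ_m − ρ_c) = 1.44 km × 2655 / 729 = 5.244 km.
Total thickness = T + h + r = 35.5 km + 1.44 km + 5.244 km = 42.2 km.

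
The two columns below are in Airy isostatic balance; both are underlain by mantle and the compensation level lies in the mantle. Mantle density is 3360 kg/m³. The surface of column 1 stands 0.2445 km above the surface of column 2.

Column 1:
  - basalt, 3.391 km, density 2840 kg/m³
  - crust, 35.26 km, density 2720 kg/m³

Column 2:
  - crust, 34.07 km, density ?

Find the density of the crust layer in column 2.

Take the compensation level at the base of the deeper column (depth z_c below the surface of column 1) and equate Σ ρ_i t_i down to z_c; mantle fills any gap and the z_c terms cancel.
Column 1: 3.391×2840 + 35.26×2720 + (z_c − 38.651)×3360
Column 2: 0.2445×0 + 34.07×ρ + (z_c − 0.2445 − 34.07)×3360
The z_c×3360 term appears on both sides and cancels. Collect the known terms of each column as K = Σ(ρt)_known − 3360 × (depth of known layers): K_1 = 105537.64 − 3360×38.651 = −24329.72; K_2 = 0 − 3360×(0.2445 + 34.07) = −115296.72.
Balance: K_1 = K_2 + 34.07×ρ, so ρ = (K_1 − K_2)/34.07 = 90967/34.07 = 2670 kg/m³.

2670 kg/m³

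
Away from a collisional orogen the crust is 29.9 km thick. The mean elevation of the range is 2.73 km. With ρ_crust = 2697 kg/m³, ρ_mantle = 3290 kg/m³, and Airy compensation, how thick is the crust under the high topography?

Root depth r = h ρ_c / (ρ_m − ρ_c) = 2.73 km × 2697 / 593 = 12.42 km.
Total thickness = T + h + r = 29.9 km + 2.73 km + 12.42 km = 45 km.

45 km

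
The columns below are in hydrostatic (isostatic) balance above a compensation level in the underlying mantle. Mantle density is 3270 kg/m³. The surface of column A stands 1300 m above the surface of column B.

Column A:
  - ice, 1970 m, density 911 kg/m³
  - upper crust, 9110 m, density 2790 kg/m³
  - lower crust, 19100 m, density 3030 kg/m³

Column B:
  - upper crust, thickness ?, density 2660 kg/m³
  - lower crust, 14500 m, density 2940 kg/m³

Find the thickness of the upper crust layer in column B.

7490 m

Take the compensation level at the base of the deeper column (depth z_c below the surface of column A) and equate Σ ρ_i t_i down to z_c; mantle fills any gap and the z_c terms cancel.
Column A: 1970×911 + 9110×2790 + 19100×3030 + (z_c − 30180)×3270
Column B: 1300×0 + x×2660 + 14500×2940 + (z_c − 1300 − 14500 − x)×3270
The z_c×3270 term appears on both sides and cancels. Collect the known terms of each column as K = Σ(ρt)_known − 3270 × (depth of known layers): K_A = 85084570 − 3270×30180 = −13604030; K_B = 42630000 − 3270×(1300 + 14500) = −9036000.
Balance: K_A = K_B − x×(3270 − 2660), so x = (K_B − K_A)/(3270 − 2660) = 4568030/610 = 7490 m.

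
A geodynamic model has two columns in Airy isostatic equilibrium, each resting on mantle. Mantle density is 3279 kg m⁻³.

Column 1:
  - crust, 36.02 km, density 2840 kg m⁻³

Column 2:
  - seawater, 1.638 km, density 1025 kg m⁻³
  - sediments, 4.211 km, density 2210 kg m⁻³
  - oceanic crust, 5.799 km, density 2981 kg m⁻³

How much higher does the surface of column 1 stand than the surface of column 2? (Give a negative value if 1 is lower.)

1.8 km

For any compensation level in the mantle, the mantle terms cancel and isostasy reduces to e = (Σt_1 − Σt_2) − (Σ(ρt)_1 − Σ(ρt)_2) / ρ_m.
Σt_1 = 36.02 km; Σt_2 = 11.648 km; Σ(ρt)_1 = 102296.8; Σ(ρt)_2 = 28272.079 (in km·kg m⁻³).
e = (36.02 − 11.648) − (102296.8 − 28272.079) / 3279 = 1.8 km.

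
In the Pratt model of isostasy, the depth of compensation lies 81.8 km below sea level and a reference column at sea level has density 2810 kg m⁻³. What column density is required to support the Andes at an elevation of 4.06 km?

Pratt balance: ρ_ref D = ρ (D + h).
ρ = ρ_ref D/(D + h) = 2810 × 81.8 km/(81.8 km + 4.06 km) = 2680 kg m⁻³.

2680 kg m⁻³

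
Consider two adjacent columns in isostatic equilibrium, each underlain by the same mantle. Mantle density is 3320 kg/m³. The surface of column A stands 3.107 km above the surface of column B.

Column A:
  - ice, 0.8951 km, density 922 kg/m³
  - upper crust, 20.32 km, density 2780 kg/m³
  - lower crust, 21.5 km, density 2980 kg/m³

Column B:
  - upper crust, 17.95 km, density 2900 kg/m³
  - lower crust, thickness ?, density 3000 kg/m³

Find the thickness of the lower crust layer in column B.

Take the compensation level at the base of the deeper column (depth z_c below the surface of column A) and equate Σ ρ_i t_i down to z_c; mantle fills any gap and the z_c terms cancel.
Column A: 0.8951×922 + 20.32×2780 + 21.5×2980 + (z_c − 42.7151)×3320
Column B: 3.107×0 + 17.95×2900 + x×3000 + (z_c − 3.107 − 17.95 − x)×3320
The z_c×3320 term appears on both sides and cancels. Collect the known terms of each column as K = Σ(ρt)_known − 3320 × (depth of known layers): K_A = 121384.882 − 3320×42.7151 = −20429.2498; K_B = 52055 − 3320×(3.107 + 17.95) = −17854.24.
Balance: K_A = K_B − x×(3320 − 3000), so x = (K_B − K_A)/(3320 − 3000) = 2575.01/320 = 8.05 km.

8.05 km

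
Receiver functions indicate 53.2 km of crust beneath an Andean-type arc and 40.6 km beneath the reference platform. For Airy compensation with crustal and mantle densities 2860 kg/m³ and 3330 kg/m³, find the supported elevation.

Excess crust Δ = 53.2 km − 40.6 km = 12.6 km, split between elevation h and root r with h + r = Δ.
Airy balance ρ_c h = (ρ_m − ρ_c) r gives r = h ρ_c/(ρ_m − ρ_c), so h (1 + ρ_c/(ρ_m − ρ_c)) = Δ, i.e. h = Δ (ρ_m − ρ_c)/ρ_m.
h = 12.6 km × 470/3330 = 1.78 km.

1.78 km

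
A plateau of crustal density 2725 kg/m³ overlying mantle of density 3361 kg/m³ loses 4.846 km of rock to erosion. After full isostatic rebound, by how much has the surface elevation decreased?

Rebound u = e ρ_c/ρ_m = 4.846 km × 2725/3361 = 3.929 km.
Net surface drop = e − u = 4.846 km − 3.929 km = e (ρ_m − ρ_c)/ρ_m = 0.917 km.

0.917 km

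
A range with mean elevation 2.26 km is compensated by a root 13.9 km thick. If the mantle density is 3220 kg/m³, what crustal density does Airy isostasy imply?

2770 kg/m³

ρ_c h = (ρ_m − ρ_c) r → ρ_c (h + r) = ρ_m r → ρ_c = ρ_m r / (h + r).
ρ_c = 3220 × 13.9 km / (2.26 km + 13.9 km) = 2770 kg/m³.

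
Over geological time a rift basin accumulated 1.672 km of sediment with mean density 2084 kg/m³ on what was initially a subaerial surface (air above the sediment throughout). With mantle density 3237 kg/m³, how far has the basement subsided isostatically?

1.08 km

Subaerial load: s = t ρ_sed / ρ_m = 1.672 km × 2084/3237 = 1.08 km.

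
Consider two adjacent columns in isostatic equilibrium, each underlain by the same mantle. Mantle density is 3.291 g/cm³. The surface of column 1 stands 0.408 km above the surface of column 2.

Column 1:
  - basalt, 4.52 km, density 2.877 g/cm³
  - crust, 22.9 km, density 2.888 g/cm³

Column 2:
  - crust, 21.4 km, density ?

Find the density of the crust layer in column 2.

Take the compensation level at the base of the deeper column (depth z_c below the surface of column 1) and equate Σ ρ_i t_i down to z_c; mantle fills any gap and the z_c terms cancel.
Column 1: 4.52×2.877 + 22.9×2.888 + (z_c − 27.42)×3.291
Column 2: 0.408×0 + 21.4×ρ + (z_c − 0.408 − 21.4)×3.291
The z_c×3.291 term appears on both sides and cancels. Collect the known terms of each column as K = Σ(ρt)_known − 3.291 × (depth of known layers): K_1 = 79.13924 − 3.291×27.42 = −11.09998; K_2 = 0 − 3.291×(0.408 + 21.4) = −71.770128.
Balance: K_1 = K_2 + 21.4×ρ, so ρ = (K_1 − K_2)/21.4 = 60.6701/21.4 = 2.84 g/cm³.

2.84 g/cm³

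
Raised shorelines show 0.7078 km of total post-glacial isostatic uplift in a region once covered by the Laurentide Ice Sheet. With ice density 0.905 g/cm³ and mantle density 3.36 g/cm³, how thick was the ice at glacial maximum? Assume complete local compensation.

2.63 km

u = t ρ_ice/ρ_m → t = u ρ_m/ρ_ice = 0.7078 km × 3.36/0.905 = 2.63 km.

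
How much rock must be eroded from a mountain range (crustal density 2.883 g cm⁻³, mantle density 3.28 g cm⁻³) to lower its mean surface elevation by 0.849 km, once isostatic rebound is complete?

7.01 km

Net drop Δ = e − u = e − e ρ_c/ρ_m = e (ρ_m − ρ_c)/ρ_m.
e = Δ ρ_m/(ρ_m − ρ_c) = 0.849 km × 3.28/0.397 = 7.01 km.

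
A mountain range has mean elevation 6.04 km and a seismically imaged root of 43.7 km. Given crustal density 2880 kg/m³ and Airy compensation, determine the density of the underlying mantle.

3280 kg/m³

Airy balance: ρ_c h = (ρ_m − ρ_c) r → ρ_m = ρ_c (1 + h/r).
ρ_m = 2880 × (1 + 6.04 km/43.7 km) = 3280 kg/m³.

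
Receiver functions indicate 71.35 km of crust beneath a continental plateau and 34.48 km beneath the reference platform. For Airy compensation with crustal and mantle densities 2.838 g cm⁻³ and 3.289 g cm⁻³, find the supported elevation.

5.06 km

Excess crust Δ = 71.35 km − 34.48 km = 36.87 km, split between elevation h and root r with h + r = Δ.
Airy balance ρ_c h = (ρ_m − ρ_c) r gives r = h ρ_c/(ρ_m − ρ_c), so h (1 + ρ_c/(ρ_m − ρ_c)) = Δ, i.e. h = Δ (ρ_m − ρ_c)/ρ_m.
h = 36.87 km × 0.451/3.289 = 5.06 km.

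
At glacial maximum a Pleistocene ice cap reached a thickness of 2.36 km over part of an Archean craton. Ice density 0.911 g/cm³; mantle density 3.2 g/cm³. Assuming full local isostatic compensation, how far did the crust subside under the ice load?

For local isostatic compensation: the ice load ρ_ice t is balanced by mantle displaced below, ρ_m s.
s = t ρ_ice / ρ_m = 2.36 km × 0.911/3.2 = 0.672 km.

0.672 km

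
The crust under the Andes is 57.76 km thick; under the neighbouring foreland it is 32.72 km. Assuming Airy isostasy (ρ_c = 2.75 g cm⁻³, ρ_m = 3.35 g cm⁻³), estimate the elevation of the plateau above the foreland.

4.48 km

Excess crust Δ = 57.76 km − 32.72 km = 25.04 km, split between elevation h and root r with h + r = Δ.
Airy balance ρ_c h = (ρ_m − ρ_c) r gives r = h ρ_c/(ρ_m − ρ_c), so h (1 + ρ_c/(ρ_m − ρ_c)) = Δ, i.e. h = Δ (ρ_m − ρ_c)/ρ_m.
h = 25.04 km × 0.6/3.35 = 4.48 km.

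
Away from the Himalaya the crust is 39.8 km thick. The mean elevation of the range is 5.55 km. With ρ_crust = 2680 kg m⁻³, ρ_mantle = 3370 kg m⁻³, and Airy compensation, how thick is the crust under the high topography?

Root depth r = h ρ_c / (ρ_m − ρ_c) = 5.55 km × 2680 / 690 = 21.56 km.
Total thickness = T + h + r = 39.8 km + 5.55 km + 21.56 km = 66.9 km.

66.9 km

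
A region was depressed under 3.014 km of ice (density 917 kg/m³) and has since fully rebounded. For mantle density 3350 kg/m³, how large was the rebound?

Removing the load lets mantle flow back in; uplift u satisfies ρ_ice t = ρ_m u.
u = t ρ_ice/ρ_m = 3.014 km × 917/3350 = 0.825 km.

0.825 km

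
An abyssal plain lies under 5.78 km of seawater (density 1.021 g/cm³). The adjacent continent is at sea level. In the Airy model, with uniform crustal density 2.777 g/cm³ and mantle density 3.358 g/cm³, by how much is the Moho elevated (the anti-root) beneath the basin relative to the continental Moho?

17.5 km

Equating mass per unit area of the two columns: replacing crust with seawater at the top is compensated by replacing crust with mantle at the base: d (ρ_c − ρ_w) = a (ρ_m − ρ_c).
a = d (ρ_c − ρ_w)/(ρ_m − ρ_c) = 5.78 km × 1.756/0.581 = 17.5 km.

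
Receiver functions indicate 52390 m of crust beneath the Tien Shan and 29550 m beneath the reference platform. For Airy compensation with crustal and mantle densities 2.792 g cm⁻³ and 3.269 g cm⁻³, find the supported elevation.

3330 m

Excess crust Δ = 52390 m − 29550 m = 22840 m, split between elevation h and root r with h + r = Δ.
Airy balance ρ_c h = (ρ_m − ρ_c) r gives r = h ρ_c/(ρ_m − ρ_c), so h (1 + ρ_c/(ρ_m − ρ_c)) = Δ, i.e. h = Δ (ρ_m − ρ_c)/ρ_m.
h = 22840 m × 0.477/3.269 = 3330 m.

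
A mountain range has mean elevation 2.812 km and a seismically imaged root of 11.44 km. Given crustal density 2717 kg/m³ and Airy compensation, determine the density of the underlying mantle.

3380 kg/m³

Airy balance: ρ_c h = (ρ_m − ρ_c) r → ρ_m = ρ_c (1 + h/r).
ρ_m = 2717 × (1 + 2.812 km/11.44 km) = 3380 kg/m³.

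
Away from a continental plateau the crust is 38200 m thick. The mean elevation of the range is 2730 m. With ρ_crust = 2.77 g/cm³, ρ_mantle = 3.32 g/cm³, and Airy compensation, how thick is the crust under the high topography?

54700 m

Root depth r = h ρ_c / (ρ_m − ρ_c) = 2730 m × 2.77 / 0.55 = 13750 m.
Total thickness = T + h + r = 38200 m + 2730 m + 13750 m = 54700 m.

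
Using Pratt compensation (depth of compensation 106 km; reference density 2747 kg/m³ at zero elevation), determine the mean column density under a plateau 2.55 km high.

Pratt balance: ρ_ref D = ρ (D + h).
ρ = ρ_ref D/(D + h) = 2747 × 106 km/(106 km + 2.55 km) = 2680 kg/m³.

2680 kg/m³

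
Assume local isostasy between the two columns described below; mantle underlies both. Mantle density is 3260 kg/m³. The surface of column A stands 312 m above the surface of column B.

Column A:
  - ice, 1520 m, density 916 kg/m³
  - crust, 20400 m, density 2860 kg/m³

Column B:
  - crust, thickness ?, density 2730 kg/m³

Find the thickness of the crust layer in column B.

Take the compensation level at the base of the deeper column (depth z_c below the surface of column A) and equate Σ ρ_i t_i down to z_c; mantle fills any gap and the z_c terms cancel.
Column A: 1520×916 + 20400×2860 + (z_c − 21920)×3260
Column B: 312×0 + x×2730 + (z_c − 312 − 0 − x)×3260
The z_c×3260 term appears on both sides and cancels. Collect the known terms of each column as K = Σ(ρt)_known − 3260 × (depth of known layers): K_A = 59736320 − 3260×21920 = −11722880; K_B = 0 − 3260×(312 + 0) = −1017120.
Balance: K_A = K_B − x×(3260 − 2730), so x = (K_B − K_A)/(3260 − 2730) = 10705800/530 = 20200 m.

20200 m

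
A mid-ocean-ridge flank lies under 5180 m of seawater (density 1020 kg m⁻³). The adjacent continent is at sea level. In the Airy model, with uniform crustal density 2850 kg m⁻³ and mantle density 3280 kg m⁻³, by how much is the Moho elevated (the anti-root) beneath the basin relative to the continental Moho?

22000 m

Balancing pressure at the compensation depth: replacing crust with seawater at the top is compensated by replacing crust with mantle at the base: d (ρ_c − ρ_w) = a (ρ_m − ρ_c).
a = d (ρ_c − ρ_w)/(ρ_m − ρ_c) = 5180 m × 1830/430 = 22000 m.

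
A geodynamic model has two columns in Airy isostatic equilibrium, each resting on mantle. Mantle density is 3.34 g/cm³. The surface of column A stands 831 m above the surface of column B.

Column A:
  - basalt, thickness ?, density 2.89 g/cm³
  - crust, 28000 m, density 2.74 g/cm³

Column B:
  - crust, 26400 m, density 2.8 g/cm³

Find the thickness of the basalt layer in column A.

515 m

Take the compensation level at the base of the deeper column (depth z_c below the surface of column A) and equate Σ ρ_i t_i down to z_c; mantle fills any gap and the z_c terms cancel.
Column A: x×2.89 + 28000×2.74 + (z_c − 28000 − x)×3.34
Column B: 831×0 + 26400×2.8 + (z_c − 831 − 26400)×3.34
The z_c×3.34 term appears on both sides and cancels. Collect the known terms of each column as K = Σ(ρt)_known − 3.34 × (depth of known layers): K_A = 76720 − 3.34×28000 = −16800; K_B = 73920 − 3.34×(831 + 26400) = −17031.54.
Balance: K_A − x×(3.34 − 2.89) = K_B, so x = (K_A − K_B)/(3.34 − 2.89) = 231.54/0.45 = 515 m.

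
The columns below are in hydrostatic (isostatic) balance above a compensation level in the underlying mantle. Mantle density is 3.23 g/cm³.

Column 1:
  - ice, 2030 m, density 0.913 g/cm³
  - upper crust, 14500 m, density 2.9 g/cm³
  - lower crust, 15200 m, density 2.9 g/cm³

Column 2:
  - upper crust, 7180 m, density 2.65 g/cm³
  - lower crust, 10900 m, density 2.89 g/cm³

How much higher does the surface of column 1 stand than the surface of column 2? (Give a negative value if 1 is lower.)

2050 m

For any compensation level in the mantle, the mantle terms cancel and isostasy reduces to e = (Σt_1 − Σt_2) − (Σ(ρt)_1 − Σ(ρt)_2) / ρ_m.
Σt_1 = 31730 m; Σt_2 = 18080 m; Σ(ρt)_1 = 87983.39; Σ(ρt)_2 = 50528 (in m·g/cm³).
e = (31730 − 18080) − (87983.39 − 50528) / 3.23 = 2050 m.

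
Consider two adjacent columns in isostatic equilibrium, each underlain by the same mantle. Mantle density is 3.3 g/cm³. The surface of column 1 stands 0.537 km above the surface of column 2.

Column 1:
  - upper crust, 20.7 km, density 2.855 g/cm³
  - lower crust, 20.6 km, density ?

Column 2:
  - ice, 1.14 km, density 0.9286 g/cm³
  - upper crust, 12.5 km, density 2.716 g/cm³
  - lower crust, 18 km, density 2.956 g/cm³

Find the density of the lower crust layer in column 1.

2.87 g/cm³

Take the compensation level at the base of the deeper column (depth z_c below the surface of column 1) and equate Σ ρ_i t_i down to z_c; mantle fills any gap and the z_c terms cancel.
Column 1: 20.7×2.855 + 20.6×ρ + (z_c − 41.3)×3.3
Column 2: 0.537×0 + 1.14×0.9286 + 12.5×2.716 + 18×2.956 + (z_c − 0.537 − 31.64)×3.3
The z_c×3.3 term appears on both sides and cancels. Collect the known terms of each column as K = Σ(ρt)_known − 3.3 × (depth of known layers): K_1 = 59.0985 − 3.3×41.3 = −77.1915; K_2 = 88.216604 − 3.3×(0.537 + 31.64) = −17.967496.
Balance: K_1 + 20.6×ρ = K_2, so ρ = (K_2 − K_1)/20.6 = 59.224/20.6 = 2.87 g/cm³.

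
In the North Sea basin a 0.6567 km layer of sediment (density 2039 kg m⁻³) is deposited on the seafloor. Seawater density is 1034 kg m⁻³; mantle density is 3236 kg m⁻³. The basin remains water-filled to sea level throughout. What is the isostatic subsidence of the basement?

0.3 km

Submarine loading: the sediment displaces seawater, and the subsidence is in turn flooded, so s (ρ_m − ρ_w) = t (ρ_sed − ρ_w).
s = 0.6567 km × (2039 − 1034) / (3236 − 1034) = 0.3 km.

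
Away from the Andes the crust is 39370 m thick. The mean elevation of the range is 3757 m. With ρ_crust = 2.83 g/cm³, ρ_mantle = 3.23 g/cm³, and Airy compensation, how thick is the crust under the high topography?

Root depth r = h ρ_c / (ρ_m − ρ_c) = 3757 m × 2.83 / 0.4 = 26580 m.
Total thickness = T + h + r = 39370 m + 3757 m + 26580 m = 69700 m.

69700 m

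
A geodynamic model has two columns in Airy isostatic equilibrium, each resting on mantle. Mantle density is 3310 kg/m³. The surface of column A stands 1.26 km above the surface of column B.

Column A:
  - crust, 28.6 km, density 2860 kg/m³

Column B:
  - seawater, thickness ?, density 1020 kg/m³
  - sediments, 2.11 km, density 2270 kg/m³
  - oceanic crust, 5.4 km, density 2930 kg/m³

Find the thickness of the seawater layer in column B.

Take the compensation level at the base of the deeper column (depth z_c below the surface of column A) and equate Σ ρ_i t_i down to z_c; mantle fills any gap and the z_c terms cancel.
Column A: 28.6×2860 + (z_c − 28.6)×3310
Column B: 1.26×0 + x×1020 + 2.11×2270 + 5.4×2930 + (z_c − 1.26 − 7.51 − x)×3310
The z_c×3310 term appears on both sides and cancels. Collect the known terms of each column as K = Σ(ρt)_known − 3310 × (depth of known layers): K_A = 81796 − 3310×28.6 = −12870; K_B = 20611.7 − 3310×(1.26 + 7.51) = −8417.
Balance: K_A = K_B − x×(3310 − 1020), so x = (K_B − K_A)/(3310 − 1020) = 4453/2290 = 1.94 km.

1.94 km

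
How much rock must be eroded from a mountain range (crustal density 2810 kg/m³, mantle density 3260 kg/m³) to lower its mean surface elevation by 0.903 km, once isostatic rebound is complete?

6.54 km

Net drop Δ = e − u = e − e ρ_c/ρ_m = e (ρ_m − ρ_c)/ρ_m.
e = Δ ρ_m/(ρ_m − ρ_c) = 0.903 km × 3260/450 = 6.54 km.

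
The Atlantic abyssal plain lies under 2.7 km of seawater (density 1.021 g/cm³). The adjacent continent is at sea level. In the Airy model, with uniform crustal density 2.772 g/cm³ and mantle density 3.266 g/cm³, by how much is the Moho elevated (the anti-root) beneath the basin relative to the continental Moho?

9.57 km

In Airy isostatic equilibrium: replacing crust with seawater at the top is compensated by replacing crust with mantle at the base: d (ρ_c − ρ_w) = a (ρ_m − ρ_c).
a = d (ρ_c − ρ_w)/(ρ_m − ρ_c) = 2.7 km × 1.751/0.494 = 9.57 km.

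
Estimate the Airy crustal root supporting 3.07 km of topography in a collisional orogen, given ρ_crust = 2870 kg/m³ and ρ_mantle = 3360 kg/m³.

18 km

Balancing pressure at the compensation depth: the weight of the topography is balanced by the buoyancy of the root, ρ_c h = (ρ_m − ρ_c) r.
r = h · ρ_c / (ρ_m − ρ_c) = 3.07 km × 2870 / (3360 − 2870) = 18 km.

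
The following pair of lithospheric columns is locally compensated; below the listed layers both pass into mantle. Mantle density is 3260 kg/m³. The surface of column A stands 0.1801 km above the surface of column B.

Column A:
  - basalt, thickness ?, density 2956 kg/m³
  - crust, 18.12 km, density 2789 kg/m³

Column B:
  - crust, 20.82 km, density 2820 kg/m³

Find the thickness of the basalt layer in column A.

Take the compensation level at the base of the deeper column (depth z_c below the surface of column A) and equate Σ ρ_i t_i down to z_c; mantle fills any gap and the z_c terms cancel.
Column A: x×2956 + 18.12×2789 + (z_c − 18.12 − x)×3260
Column B: 0.1801×0 + 20.82×2820 + (z_c − 0.1801 − 20.82)×3260
The z_c×3260 term appears on both sides and cancels. Collect the known terms of each column as K = Σ(ρt)_known − 3260 × (depth of known layers): K_A = 50536.68 − 3260×18.12 = −8534.52; K_B = 58712.4 − 3260×(0.1801 + 20.82) = −9747.926.
Balance: K_A − x×(3260 − 2956) = K_B, so x = (K_A − K_B)/(3260 − 2956) = 1213.41/304 = 3.99 km.

3.99 km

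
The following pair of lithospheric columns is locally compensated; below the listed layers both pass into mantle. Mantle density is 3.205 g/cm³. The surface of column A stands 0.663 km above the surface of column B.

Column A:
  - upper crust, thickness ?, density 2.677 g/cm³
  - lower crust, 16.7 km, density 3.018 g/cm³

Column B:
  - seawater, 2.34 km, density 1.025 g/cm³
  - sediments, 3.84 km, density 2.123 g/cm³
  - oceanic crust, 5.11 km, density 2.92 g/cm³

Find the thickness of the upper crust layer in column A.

18.4 km

Take the compensation level at the base of the deeper column (depth z_c below the surface of column A) and equate Σ ρ_i t_i down to z_c; mantle fills any gap and the z_c terms cancel.
Column A: x×2.677 + 16.7×3.018 + (z_c − 16.7 − x)×3.205
Column B: 0.663×0 + 2.34×1.025 + 3.84×2.123 + 5.11×2.92 + (z_c − 0.663 − 11.29)×3.205
The z_c×3.205 term appears on both sides and cancels. Collect the known terms of each column as K = Σ(ρt)_known − 3.205 × (depth of known layers): K_A = 50.4006 − 3.205×16.7 = −3.1229; K_B = 25.47202 − 3.205×(0.663 + 11.29) = −12.837345.
Balance: K_A − x×(3.205 − 2.677) = K_B, so x = (K_A − K_B)/(3.205 − 2.677) = 9.71444/0.528 = 18.4 km.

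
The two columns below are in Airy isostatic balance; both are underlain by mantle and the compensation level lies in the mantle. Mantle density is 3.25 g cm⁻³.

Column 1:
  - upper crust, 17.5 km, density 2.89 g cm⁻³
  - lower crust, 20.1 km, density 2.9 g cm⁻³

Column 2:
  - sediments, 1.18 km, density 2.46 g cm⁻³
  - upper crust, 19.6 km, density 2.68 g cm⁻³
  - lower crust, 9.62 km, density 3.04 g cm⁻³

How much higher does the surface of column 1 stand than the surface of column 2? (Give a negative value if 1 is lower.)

For any compensation level in the mantle, the mantle terms cancel and isostasy reduces to e = (Σt_1 − Σt_2) − (Σ(ρt)_1 − Σ(ρt)_2) / ρ_m.
Σt_1 = 37.6 km; Σt_2 = 30.4 km; Σ(ρt)_1 = 108.865; Σ(ρt)_2 = 84.6756 (in km·g cm⁻³).
e = (37.6 − 30.4) − (108.865 − 84.6756) / 3.25 = −0.243 km.

−0.243 km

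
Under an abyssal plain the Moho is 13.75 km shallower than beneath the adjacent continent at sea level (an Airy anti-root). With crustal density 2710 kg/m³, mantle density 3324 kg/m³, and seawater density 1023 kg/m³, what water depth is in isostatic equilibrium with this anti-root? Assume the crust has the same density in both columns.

5 km

Replacing a thickness d of crust by seawater at the top must be balanced by replacing crust with mantle at the base: d (ρ_c − ρ_w) = a (ρ_m − ρ_c).
d = a (ρ_m − ρ_c)/(ρ_c − ρ_w) = 13.75 km × 614/1687 = 5 km.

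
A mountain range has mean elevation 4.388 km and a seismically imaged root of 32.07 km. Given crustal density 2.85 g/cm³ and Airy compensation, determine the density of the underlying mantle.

3.24 g/cm³

Airy balance: ρ_c h = (ρ_m − ρ_c) r → ρ_m = ρ_c (1 + h/r).
ρ_m = 2.85 × (1 + 4.388 km/32.07 km) = 3.24 g/cm³.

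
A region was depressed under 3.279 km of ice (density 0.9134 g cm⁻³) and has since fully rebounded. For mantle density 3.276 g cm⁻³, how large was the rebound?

0.914 km

Removing the load lets mantle flow back in; uplift u satisfies ρ_ice t = ρ_m u.
u = t ρ_ice/ρ_m = 3.279 km × 0.9134/3.276 = 0.914 km.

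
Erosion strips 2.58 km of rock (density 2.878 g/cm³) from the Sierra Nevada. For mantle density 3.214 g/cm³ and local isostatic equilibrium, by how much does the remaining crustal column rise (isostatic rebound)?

Unloading: uplift u = e ρ_c/ρ_m = 2.58 km × 2.878/3.214 = 2.31 km.

2.31 km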